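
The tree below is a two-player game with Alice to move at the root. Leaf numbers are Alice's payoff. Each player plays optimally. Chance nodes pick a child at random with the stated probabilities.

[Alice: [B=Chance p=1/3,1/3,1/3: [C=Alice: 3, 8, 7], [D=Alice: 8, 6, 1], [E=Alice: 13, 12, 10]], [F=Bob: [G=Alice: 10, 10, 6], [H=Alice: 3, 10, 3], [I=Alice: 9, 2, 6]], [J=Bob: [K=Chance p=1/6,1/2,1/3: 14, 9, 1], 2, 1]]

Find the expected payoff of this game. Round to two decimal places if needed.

9.67

C (Alice): max(3, 8, 7) = 8
D (Alice): max(8, 6, 1) = 8
E (Alice): max(13, 12, 10) = 13
B (Chance): 1/3·8 + 1/3·8 + 1/3·13 = 9.67
G (Alice): max(10, 10, 6) = 10
H (Alice): max(3, 10, 3) = 10
I (Alice): max(9, 2, 6) = 9
F (Bob): min(10, 10, 9) = 9
K (Chance): 1/6·14 + 1/2·9 + 1/3·1 = 7.17
J (Bob): min(7.17, 2, 1) = 1
Root (Alice): max(9.67, 9, 1) = 9.67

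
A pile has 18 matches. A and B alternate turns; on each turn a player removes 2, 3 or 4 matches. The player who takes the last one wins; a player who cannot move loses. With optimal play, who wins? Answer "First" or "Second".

Second

Compute winning (W) and losing (L) positions by backward induction:
i:   0  1  2  3  4  5  6  7  8  9 10 11 12 13 14 15 16 17 18
     L  L  W  W  W  W  L  L  W  W  W  W  L  L  W  W  W  W  L
Position 18 is L, so the second player wins.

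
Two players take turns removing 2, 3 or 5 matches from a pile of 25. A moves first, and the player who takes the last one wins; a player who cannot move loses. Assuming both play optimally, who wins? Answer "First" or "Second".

First

Mark each pile size as W (mover wins) or L (mover loses):
i:   0  1  2  3  4  5  6  7  8  9 10 11 12 13 14 15 16 17 18 19 20 21 22 23 24 25
     L  L  W  W  W  W  W  L  L  W  W  W  W  W  L  L  W  W  W  W  W  L  L  W  W  W
Position 25 is W, so the first player wins.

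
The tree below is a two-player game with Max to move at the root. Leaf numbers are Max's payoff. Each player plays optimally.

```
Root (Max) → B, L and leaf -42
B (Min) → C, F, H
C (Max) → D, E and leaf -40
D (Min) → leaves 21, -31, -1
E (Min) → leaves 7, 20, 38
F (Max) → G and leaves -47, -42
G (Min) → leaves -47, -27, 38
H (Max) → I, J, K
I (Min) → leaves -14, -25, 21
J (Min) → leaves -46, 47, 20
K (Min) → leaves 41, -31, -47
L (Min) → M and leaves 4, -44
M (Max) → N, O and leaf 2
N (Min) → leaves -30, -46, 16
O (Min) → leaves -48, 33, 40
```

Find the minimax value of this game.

D (Min): min(21, -31, -1) = -31
E (Min): min(7, 20, 38) = 7
C (Max): max(-31, 7, -40) = 7
G (Min): min(-47, -27, 38) = -47
F (Max): max(-47, -47, -42) = -42
I (Min): min(-14, -25, 21) = -25
J (Min): min(-46, 47, 20) = -46
K (Min): min(41, -31, -47) = -47
H (Max): max(-25, -46, -47) = -25
B (Min): min(7, -42, -25) = -42
N (Min): min(-30, -46, 16) = -46
O (Min): min(-48, 33, 40) = -48
M (Max): max(-46, -48, 2) = 2
L (Min): min(2, 4, -44) = -44
Root (Max): max(-42, -44, -42) = -42

-42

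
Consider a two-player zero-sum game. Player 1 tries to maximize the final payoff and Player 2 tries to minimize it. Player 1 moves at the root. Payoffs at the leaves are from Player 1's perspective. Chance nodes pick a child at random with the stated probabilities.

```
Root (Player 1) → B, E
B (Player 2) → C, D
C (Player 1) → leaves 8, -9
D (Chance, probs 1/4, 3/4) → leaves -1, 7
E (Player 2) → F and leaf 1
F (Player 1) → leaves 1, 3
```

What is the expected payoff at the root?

C (Player 1): max(8, -9) = 8
D (Chance): 1/4·-1 + 3/4·7 = 5
B (Player 2): min(8, 5) = 5
F (Player 1): max(1, 3) = 3
E (Player 2): min(3, 1) = 1
Root (Player 1): max(5, 1) = 5

5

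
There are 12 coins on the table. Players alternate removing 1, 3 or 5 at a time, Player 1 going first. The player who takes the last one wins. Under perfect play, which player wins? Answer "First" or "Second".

i:   0  1  2  3  4  5  6  7  8  9 10 11 12
     L  W  L  W  L  W  L  W  L  W  L  W  L
Position 12 is L, so the second player wins.

Second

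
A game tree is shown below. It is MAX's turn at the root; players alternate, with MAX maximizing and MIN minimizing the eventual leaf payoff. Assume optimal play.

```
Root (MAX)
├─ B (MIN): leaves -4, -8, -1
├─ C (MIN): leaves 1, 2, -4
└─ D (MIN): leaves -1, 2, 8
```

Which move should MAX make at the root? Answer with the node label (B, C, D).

D

B (MIN): min(-4, -8, -1) = -8
C (MIN): min(1, 2, -4) = -4
D (MIN): min(-1, 2, 8) = -1
Root (MAX): max(-8, -4, -1) = -1
MAX picks the child with the highest value: D (value -1).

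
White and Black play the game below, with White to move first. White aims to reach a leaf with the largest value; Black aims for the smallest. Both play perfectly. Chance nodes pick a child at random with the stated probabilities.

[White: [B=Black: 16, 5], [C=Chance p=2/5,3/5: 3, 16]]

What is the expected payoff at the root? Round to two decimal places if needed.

10.8

B (Black): min(16, 5) = 5
C (Chance): 2/5·3 + 3/5·16 = 10.8
Root (White): max(5, 10.8) = 10.8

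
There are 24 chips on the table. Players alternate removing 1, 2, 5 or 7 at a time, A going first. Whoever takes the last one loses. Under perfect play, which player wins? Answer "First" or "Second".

Compute winning (W) and losing (L) positions by backward induction:
i:   0  1  2  3  4  5  6  7  8  9 10 11 12 13 14 15 16 17 18 19 20 21 22 23 24
     W  L  W  W  L  W  W  L  W  W  L  W  W  L  W  W  L  W  W  L  W  W  L  W  W
Position 24 is W, so the first player wins.

First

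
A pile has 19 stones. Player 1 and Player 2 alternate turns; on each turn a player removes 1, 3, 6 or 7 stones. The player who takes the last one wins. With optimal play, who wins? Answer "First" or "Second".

Mark each pile size as W (mover wins) or L (mover loses):
i:   0  1  2  3  4  5  6  7  8  9 10 11 12 13 14 15 16 17 18 19
     L  W  L  W  L  W  W  W  W  W  W  W  L  W  L  W  L  W  W  W
Position 19 is W, so the first player wins.

First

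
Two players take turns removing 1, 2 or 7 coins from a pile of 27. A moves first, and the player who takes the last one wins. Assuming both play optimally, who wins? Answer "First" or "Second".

Mark each pile size as W (mover wins) or L (mover loses):
i:   0  1  2  3  4  5  6  7  8  9 10 11 12 13 14 15 16 17 18 19 20 21 22 23 24 25 26 27
     L  W  W  L  W  W  L  W  W  L  W  W  L  W  W  L  W  W  L  W  W  L  W  W  L  W  W  L
Position 27 is L, so the second player wins.

Second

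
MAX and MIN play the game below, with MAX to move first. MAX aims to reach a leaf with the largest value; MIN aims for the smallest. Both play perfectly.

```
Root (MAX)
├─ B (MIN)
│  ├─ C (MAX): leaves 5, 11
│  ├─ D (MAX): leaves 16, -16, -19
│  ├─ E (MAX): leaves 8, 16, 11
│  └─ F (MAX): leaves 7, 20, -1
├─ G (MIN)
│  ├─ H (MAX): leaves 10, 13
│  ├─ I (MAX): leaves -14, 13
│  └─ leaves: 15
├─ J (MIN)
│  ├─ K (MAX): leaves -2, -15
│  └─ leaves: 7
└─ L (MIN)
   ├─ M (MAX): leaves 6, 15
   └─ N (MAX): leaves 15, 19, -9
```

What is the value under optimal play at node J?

K: max(-2, -15) = -2
J: min(-2, 7) = -2

-2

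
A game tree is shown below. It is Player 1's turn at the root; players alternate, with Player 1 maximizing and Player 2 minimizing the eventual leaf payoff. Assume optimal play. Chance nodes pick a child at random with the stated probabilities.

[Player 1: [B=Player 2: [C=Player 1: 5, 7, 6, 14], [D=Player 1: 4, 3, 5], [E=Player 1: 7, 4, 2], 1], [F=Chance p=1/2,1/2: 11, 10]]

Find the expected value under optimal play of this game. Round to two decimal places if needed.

10.5

C (Player 1): max(5, 7, 6, 14) = 14
D (Player 1): max(4, 3, 5) = 5
E (Player 1): max(7, 4, 2) = 7
B (Player 2): min(14, 5, 7, 1) = 1
F (Chance): 1/2·11 + 1/2·10 = 10.5
Root (Player 1): max(1, 10.5) = 10.5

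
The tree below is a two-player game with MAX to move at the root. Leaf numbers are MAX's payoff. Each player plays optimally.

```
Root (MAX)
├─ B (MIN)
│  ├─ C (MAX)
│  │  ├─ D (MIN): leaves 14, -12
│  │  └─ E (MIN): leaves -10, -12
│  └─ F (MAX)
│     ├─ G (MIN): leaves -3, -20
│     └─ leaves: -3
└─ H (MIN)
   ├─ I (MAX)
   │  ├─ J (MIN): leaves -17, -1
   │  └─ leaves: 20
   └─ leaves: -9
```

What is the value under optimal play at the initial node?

D (MIN): min(14, -12) = -12
E (MIN): min(-10, -12) = -12
C (MAX): max(-12, -12) = -12
G (MIN): min(-3, -20) = -20
F (MAX): max(-20, -3) = -3
B (MIN): min(-12, -3) = -12
J (MIN): min(-17, -1) = -17
I (MAX): max(-17, 20) = 20
H (MIN): min(20, -9) = -9
Root (MAX): max(-12, -9) = -9

-9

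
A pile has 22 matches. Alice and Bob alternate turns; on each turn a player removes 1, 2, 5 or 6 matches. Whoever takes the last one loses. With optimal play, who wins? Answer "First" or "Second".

Second

Positions where the player to move wins (W) vs loses (L):
i:   0  1  2  3  4  5  6  7  8  9 10 11 12 13 14 15 16 17 18 19 20 21 22
     W  L  W  W  L  W  W  W  L  W  W  L  W  W  W  L  W  W  L  W  W  W  L
Position 22 is L, so the second player wins.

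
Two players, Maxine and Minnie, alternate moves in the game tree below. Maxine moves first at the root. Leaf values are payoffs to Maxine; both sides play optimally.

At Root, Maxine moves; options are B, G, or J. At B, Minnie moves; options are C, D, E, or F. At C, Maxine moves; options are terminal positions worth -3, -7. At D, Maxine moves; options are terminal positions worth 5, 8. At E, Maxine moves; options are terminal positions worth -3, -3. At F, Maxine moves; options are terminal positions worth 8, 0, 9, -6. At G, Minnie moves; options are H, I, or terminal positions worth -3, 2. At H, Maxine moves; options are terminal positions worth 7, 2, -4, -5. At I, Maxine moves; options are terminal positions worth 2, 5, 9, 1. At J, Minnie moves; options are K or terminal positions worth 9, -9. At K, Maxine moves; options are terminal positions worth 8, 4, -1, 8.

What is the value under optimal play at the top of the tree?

C (Maxine): max(-3, -7) = -3
D (Maxine): max(5, 8) = 8
E (Maxine): max(-3, -3) = -3
F (Maxine): max(8, 0, 9, -6) = 9
B (Minnie): min(-3, 8, -3, 9) = -3
H (Maxine): max(7, 2, -4, -5) = 7
I (Maxine): max(2, 5, 9, 1) = 9
G (Minnie): min(7, 9, -3, 2) = -3
K (Maxine): max(8, 4, -1, 8) = 8
J (Minnie): min(8, 9, -9) = -9
Root (Maxine): max(-3, -3, -9) = -3

-3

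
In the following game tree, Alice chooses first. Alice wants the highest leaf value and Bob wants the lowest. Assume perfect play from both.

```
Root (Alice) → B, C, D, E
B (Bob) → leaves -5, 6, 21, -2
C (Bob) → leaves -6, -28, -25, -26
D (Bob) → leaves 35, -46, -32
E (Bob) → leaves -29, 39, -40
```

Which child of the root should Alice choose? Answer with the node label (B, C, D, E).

B

B (Bob): min(-5, 6, 21, -2) = -5
C (Bob): min(-6, -28, -25, -26) = -28
D (Bob): min(35, -46, -32) = -46
E (Bob): min(-29, 39, -40) = -40
Root (Alice): max(-5, -28, -46, -40) = -5
Alice picks the child with the highest value: B (value -5).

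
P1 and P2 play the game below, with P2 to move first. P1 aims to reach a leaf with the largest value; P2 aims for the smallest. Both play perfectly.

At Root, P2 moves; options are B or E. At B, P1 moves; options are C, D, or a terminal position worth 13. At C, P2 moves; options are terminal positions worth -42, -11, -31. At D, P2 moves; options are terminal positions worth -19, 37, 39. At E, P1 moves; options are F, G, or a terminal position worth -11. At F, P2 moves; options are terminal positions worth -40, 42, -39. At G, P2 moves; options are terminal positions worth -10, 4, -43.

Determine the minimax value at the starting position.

C (P2): min(-42, -11, -31) = -42
D (P2): min(-19, 37, 39) = -19
B (P1): max(-42, -19, 13) = 13
F (P2): min(-40, 42, -39) = -40
G (P2): min(-10, 4, -43) = -43
E (P1): max(-40, -43, -11) = -11
Root (P2): min(13, -11) = -11

-11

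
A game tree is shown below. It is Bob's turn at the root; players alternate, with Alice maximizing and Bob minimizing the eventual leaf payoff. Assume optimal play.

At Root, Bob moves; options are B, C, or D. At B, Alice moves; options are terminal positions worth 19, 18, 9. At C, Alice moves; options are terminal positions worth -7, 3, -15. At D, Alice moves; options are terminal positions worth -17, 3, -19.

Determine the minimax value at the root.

3

B (Alice): max(19, 18, 9) = 19
C (Alice): max(-7, 3, -15) = 3
D (Alice): max(-17, 3, -19) = 3
Root (Bob): min(19, 3, 3) = 3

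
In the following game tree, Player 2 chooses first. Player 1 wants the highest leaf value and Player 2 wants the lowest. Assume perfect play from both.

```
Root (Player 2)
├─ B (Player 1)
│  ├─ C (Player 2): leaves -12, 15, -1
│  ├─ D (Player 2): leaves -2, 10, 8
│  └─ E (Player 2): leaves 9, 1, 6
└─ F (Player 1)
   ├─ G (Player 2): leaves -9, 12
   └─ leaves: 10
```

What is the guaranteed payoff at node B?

1

C: min(-12, 15, -1) = -12
D: min(-2, 10, 8) = -2
E: min(9, 1, 6) = 1
B: max(-12, -2, 1) = 1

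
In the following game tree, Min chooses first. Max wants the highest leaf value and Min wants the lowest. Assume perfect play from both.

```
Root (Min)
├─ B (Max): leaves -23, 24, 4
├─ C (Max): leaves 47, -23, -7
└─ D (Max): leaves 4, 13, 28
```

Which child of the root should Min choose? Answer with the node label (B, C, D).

B (Max): max(-23, 24, 4) = 24
C (Max): max(47, -23, -7) = 47
D (Max): max(4, 13, 28) = 28
Root (Min): min(24, 47, 28) = 24
Min picks the child with the lowest value: B (value 24).

B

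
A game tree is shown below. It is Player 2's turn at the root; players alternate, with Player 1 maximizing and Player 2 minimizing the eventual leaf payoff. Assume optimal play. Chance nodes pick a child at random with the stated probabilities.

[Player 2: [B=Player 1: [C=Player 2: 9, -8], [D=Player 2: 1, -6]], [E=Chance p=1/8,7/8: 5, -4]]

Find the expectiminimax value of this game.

-6

C (Player 2): min(9, -8) = -8
D (Player 2): min(1, -6) = -6
B (Player 1): max(-8, -6) = -6
E (Chance): 1/8·5 + 7/8·-4 = -2.88
Root (Player 2): min(-6, -2.88) = -6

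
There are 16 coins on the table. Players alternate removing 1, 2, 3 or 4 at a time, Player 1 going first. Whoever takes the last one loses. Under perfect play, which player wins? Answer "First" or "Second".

Mark each pile size as W (mover wins) or L (mover loses):
i:   0  1  2  3  4  5  6  7  8  9 10 11 12 13 14 15 16
     W  L  W  W  W  W  L  W  W  W  W  L  W  W  W  W  L
Position 16 is L, so the second player wins.

Second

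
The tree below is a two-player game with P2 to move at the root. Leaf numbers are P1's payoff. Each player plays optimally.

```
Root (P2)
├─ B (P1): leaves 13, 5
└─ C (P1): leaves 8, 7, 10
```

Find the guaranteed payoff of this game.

10

B (P1): max(13, 5) = 13
C (P1): max(8, 7, 10) = 10
Root (P2): min(13, 10) = 10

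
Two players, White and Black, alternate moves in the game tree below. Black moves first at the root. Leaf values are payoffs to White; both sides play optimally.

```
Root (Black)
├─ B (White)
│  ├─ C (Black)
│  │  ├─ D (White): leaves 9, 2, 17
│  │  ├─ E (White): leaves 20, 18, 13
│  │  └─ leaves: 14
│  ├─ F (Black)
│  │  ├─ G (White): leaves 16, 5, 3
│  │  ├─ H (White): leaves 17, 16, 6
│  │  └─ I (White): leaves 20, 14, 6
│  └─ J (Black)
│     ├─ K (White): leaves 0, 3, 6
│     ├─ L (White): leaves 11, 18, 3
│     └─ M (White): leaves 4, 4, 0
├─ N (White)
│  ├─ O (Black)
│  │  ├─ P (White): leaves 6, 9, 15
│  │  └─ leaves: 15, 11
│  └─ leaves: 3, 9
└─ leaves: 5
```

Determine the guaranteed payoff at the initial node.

5

D (White): max(9, 2, 17) = 17
E (White): max(20, 18, 13) = 20
C (Black): min(17, 20, 14) = 14
G (White): max(16, 5, 3) = 16
H (White): max(17, 16, 6) = 17
I (White): max(20, 14, 6) = 20
F (Black): min(16, 17, 20) = 16
K (White): max(0, 3, 6) = 6
L (White): max(11, 18, 3) = 18
M (White): max(4, 4, 0) = 4
J (Black): min(6, 18, 4) = 4
B (White): max(14, 16, 4) = 16
P (White): max(6, 9, 15) = 15
O (Black): min(15, 15, 11) = 11
N (White): max(11, 3, 9) = 11
Root (Black): min(16, 11, 5) = 5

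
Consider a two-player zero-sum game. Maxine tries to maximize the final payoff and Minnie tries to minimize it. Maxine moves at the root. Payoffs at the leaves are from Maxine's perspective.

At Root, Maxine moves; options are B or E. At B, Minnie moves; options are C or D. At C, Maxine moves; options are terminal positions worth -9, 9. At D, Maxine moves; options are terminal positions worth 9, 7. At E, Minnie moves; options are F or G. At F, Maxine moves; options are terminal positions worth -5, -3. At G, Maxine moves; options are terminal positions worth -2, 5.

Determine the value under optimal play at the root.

C (Maxine): max(-9, 9) = 9
D (Maxine): max(9, 7) = 9
B (Minnie): min(9, 9) = 9
F (Maxine): max(-5, -3) = -3
G (Maxine): max(-2, 5) = 5
E (Minnie): min(-3, 5) = -3
Root (Maxine): max(9, -3) = 9

9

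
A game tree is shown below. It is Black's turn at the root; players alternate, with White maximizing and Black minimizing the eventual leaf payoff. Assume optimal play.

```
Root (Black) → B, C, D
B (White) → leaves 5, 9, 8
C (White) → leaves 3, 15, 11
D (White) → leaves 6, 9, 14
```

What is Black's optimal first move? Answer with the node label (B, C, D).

B (White): max(5, 9, 8) = 9
C (White): max(3, 15, 11) = 15
D (White): max(6, 9, 14) = 14
Root (Black): min(9, 15, 14) = 9
Black picks the child with the lowest value: B (value 9).

B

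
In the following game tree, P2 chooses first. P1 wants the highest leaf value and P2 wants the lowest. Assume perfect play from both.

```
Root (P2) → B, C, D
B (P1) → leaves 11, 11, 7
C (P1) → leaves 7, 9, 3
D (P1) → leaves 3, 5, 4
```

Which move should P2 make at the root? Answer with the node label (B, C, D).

D

B (P1): max(11, 11, 7) = 11
C (P1): max(7, 9, 3) = 9
D (P1): max(3, 5, 4) = 5
Root (P2): min(11, 9, 5) = 5
P2 picks the child with the lowest value: D (value 5).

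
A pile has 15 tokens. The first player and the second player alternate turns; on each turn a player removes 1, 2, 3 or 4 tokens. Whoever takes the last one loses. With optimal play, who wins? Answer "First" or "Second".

Mark each pile size as W (mover wins) or L (mover loses):
i:   0  1  2  3  4  5  6  7  8  9 10 11 12 13 14 15
     W  L  W  W  W  W  L  W  W  W  W  L  W  W  W  W
Position 15 is W, so the first player wins.

First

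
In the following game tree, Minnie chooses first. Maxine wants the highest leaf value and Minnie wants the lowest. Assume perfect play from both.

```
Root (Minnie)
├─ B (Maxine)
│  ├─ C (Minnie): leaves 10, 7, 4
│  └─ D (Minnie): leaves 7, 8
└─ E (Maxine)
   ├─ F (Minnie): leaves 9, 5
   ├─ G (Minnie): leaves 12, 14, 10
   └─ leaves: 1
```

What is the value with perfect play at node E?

10

F: min(9, 5) = 5
G: min(12, 14, 10) = 10
E: max(5, 10, 1) = 10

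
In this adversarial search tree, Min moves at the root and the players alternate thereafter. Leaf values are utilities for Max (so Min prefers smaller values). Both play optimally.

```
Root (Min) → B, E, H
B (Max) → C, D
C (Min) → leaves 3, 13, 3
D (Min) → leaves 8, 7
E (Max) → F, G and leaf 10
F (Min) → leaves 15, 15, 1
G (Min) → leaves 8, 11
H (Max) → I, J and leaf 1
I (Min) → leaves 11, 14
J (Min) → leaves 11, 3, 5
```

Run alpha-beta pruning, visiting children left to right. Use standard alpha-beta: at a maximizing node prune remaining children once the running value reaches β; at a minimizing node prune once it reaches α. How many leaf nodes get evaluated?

12

C [α=-∞,β=+∞]: v=3
D [α=3,β=+∞]: v=7
B [α=-∞,β=+∞]: v=7
F [α=-∞,β=7]: v=1
G [α=1,β=7]: v=8
E [α=-∞,β=7]: v=8 after child 2 ≥ β → β-cutoff, skip 1
I [α=-∞,β=7]: v=11
H [α=-∞,β=7]: v=11 after child 1 ≥ β → β-cutoff, skip 2
Root [α=-∞,β=+∞]: v=7
Leaves evaluated: 12 of 17.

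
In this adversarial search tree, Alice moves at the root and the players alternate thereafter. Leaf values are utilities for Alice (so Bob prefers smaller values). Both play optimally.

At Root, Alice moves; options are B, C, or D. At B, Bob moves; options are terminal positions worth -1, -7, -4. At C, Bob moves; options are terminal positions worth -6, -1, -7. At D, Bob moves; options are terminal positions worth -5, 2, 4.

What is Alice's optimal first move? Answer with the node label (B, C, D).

B (Bob): min(-1, -7, -4) = -7
C (Bob): min(-6, -1, -7) = -7
D (Bob): min(-5, 2, 4) = -5
Root (Alice): max(-7, -7, -5) = -5
Alice picks the child with the highest value: D (value -5).

D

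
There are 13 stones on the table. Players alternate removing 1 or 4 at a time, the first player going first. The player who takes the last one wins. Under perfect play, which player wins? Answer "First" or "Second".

First

Compute winning (W) and losing (L) positions by backward induction:
i:   0  1  2  3  4  5  6  7  8  9 10 11 12 13
     L  W  L  W  W  L  W  L  W  W  L  W  L  W
Position 13 is W, so the first player wins.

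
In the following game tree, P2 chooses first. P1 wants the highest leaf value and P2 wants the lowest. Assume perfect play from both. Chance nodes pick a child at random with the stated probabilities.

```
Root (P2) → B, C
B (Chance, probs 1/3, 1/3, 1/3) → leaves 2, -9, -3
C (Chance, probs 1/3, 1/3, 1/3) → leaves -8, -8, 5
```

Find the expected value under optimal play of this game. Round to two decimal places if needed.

-3.67

B (Chance): 1/3·2 + 1/3·-9 + 1/3·-3 = -3.33
C (Chance): 1/3·-8 + 1/3·-8 + 1/3·5 = -3.67
Root (P2): min(-3.33, -3.67) = -3.67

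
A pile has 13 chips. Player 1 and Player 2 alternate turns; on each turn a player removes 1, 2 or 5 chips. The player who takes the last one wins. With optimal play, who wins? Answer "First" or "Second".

W/L table (W = player to move can force a win):
i:   0  1  2  3  4  5  6  7  8  9 10 11 12 13
     L  W  W  L  W  W  L  W  W  L  W  W  L  W
Position 13 is W, so the first player wins.

First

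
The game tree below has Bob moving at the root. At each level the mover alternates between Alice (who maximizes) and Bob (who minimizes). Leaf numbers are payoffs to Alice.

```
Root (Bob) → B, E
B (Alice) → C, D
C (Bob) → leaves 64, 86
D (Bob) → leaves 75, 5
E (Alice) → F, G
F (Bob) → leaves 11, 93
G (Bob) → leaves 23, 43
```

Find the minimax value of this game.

C (Bob): min(64, 86) = 64
D (Bob): min(75, 5) = 5
B (Alice): max(64, 5) = 64
F (Bob): min(11, 93) = 11
G (Bob): min(23, 43) = 23
E (Alice): max(11, 23) = 23
Root (Bob): min(64, 23) = 23

23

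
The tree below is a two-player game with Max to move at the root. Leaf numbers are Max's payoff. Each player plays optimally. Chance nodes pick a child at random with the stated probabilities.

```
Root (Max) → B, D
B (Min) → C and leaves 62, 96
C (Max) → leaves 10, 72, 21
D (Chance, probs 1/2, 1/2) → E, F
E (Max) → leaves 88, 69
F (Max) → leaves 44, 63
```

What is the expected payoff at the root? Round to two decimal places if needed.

C (Max): max(10, 72, 21) = 72
B (Min): min(72, 62, 96) = 62
E (Max): max(88, 69) = 88
F (Max): max(44, 63) = 63
D (Chance): 1/2·88 + 1/2·63 = 75.5
Root (Max): max(62, 75.5) = 75.5

75.5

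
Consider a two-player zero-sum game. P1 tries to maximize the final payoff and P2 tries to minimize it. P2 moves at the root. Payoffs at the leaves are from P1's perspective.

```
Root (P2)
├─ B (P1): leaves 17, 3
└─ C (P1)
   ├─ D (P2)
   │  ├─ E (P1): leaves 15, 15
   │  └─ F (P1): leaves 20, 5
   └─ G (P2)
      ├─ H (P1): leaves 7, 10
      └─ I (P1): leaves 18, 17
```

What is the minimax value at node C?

15

E: max(15, 15) = 15
F: max(20, 5) = 20
D: min(15, 20) = 15
H: max(7, 10) = 10
I: max(18, 17) = 18
G: min(10, 18) = 10
C: max(15, 10) = 15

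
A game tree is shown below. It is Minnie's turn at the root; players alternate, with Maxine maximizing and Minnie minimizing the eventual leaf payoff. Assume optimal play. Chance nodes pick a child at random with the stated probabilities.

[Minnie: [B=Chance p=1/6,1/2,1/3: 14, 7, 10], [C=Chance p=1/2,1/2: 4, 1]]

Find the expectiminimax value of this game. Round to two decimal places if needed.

B (Chance): 1/6·14 + 1/2·7 + 1/3·10 = 9.17
C (Chance): 1/2·4 + 1/2·1 = 2.5
Root (Minnie): min(9.17, 2.5) = 2.5

2.5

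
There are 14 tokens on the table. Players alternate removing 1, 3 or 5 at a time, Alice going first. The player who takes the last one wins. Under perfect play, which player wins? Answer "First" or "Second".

Second

Mark each pile size as W (mover wins) or L (mover loses):
i:   0  1  2  3  4  5  6  7  8  9 10 11 12 13 14
     L  W  L  W  L  W  L  W  L  W  L  W  L  W  L
Position 14 is L, so the second player wins.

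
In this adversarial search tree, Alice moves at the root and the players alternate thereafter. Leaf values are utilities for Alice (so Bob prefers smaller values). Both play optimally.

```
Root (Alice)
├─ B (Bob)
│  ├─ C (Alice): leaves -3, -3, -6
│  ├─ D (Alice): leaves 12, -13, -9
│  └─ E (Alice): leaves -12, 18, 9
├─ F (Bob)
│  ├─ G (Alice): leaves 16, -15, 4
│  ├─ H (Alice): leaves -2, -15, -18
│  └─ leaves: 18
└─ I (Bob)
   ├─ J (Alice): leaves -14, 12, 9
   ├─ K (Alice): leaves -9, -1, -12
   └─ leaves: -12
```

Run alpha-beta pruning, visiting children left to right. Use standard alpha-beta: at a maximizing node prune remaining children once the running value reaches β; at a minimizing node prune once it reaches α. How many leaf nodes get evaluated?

C [α=-∞,β=+∞]: v=-3
D [α=-∞,β=-3]: v=12 after child 1 ≥ β → β-cutoff, skip 2
E [α=-∞,β=-3]: v=18 after child 2 ≥ β → β-cutoff, skip 1
B [α=-∞,β=+∞]: v=-3
G [α=-3,β=+∞]: v=16
H [α=-3,β=16]: v=-2
F [α=-3,β=+∞]: v=-2
J [α=-2,β=+∞]: v=12
K [α=-2,β=12]: v=-1
I [α=-2,β=+∞]: v=-12
Root [α=-∞,β=+∞]: v=-2
Leaves evaluated: 20 of 23.

20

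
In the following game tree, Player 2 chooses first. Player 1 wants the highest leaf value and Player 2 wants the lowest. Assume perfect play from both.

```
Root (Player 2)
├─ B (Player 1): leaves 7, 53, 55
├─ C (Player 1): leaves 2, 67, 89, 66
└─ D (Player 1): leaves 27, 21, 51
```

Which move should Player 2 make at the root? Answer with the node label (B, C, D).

D

B (Player 1): max(7, 53, 55) = 55
C (Player 1): max(2, 67, 89, 66) = 89
D (Player 1): max(27, 21, 51) = 51
Root (Player 2): min(55, 89, 51) = 51
Player 2 picks the child with the lowest value: D (value 51).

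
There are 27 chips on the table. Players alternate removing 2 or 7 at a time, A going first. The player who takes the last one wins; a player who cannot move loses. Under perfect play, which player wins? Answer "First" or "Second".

Positions where the player to move wins (W) vs loses (L):
i:   0  1  2  3  4  5  6  7  8  9 10 11 12 13 14 15 16 17 18 19 20 21 22 23 24 25 26 27
     L  L  W  W  L  L  W  W  W  L  L  W  W  L  L  W  W  W  L  L  W  W  L  L  W  W  W  L
Position 27 is L, so the second player wins.

Second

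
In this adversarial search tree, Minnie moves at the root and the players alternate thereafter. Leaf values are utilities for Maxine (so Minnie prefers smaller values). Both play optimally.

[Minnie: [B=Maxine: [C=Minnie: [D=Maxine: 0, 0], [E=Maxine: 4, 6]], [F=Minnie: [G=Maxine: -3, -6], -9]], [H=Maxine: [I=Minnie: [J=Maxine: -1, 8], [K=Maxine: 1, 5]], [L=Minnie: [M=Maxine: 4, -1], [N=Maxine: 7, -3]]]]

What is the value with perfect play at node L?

M: max(4, -1) = 4
N: max(7, -3) = 7
L: min(4, 7) = 4

4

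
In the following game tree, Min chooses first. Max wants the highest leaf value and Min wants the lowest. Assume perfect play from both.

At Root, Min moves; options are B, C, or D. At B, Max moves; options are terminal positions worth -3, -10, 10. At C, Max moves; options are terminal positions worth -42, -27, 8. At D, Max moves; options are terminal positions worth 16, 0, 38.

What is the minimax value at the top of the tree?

8

B (Max): max(-3, -10, 10) = 10
C (Max): max(-42, -27, 8) = 8
D (Max): max(16, 0, 38) = 38
Root (Min): min(10, 8, 38) = 8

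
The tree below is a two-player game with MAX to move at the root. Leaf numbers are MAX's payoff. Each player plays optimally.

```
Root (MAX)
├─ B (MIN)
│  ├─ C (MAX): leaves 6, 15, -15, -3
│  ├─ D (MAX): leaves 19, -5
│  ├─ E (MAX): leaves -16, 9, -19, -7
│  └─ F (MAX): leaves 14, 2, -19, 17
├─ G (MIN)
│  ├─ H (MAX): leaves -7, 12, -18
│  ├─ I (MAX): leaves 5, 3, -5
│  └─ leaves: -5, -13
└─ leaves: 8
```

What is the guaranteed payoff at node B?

9

C: max(6, 15, -15, -3) = 15
D: max(19, -5) = 19
E: max(-16, 9, -19, -7) = 9
F: max(14, 2, -19, 17) = 17
B: min(15, 19, 9, 17) = 9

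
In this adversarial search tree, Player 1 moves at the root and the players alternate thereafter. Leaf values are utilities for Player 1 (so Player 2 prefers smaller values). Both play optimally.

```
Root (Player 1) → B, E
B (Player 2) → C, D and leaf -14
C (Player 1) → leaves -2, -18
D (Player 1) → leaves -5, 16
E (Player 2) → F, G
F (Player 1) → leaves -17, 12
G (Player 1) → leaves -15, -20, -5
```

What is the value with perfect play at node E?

-5

F: max(-17, 12) = 12
G: max(-15, -20, -5) = -5
E: min(12, -5) = -5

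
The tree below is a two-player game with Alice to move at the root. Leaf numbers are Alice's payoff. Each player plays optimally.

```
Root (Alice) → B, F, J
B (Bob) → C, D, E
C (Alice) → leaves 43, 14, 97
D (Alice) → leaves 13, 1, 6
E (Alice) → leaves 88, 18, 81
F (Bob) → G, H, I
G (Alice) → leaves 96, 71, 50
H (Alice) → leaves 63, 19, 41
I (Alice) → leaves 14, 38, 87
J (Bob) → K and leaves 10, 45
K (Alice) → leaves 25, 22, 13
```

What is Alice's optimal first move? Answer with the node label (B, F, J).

C (Alice): max(43, 14, 97) = 97
D (Alice): max(13, 1, 6) = 13
E (Alice): max(88, 18, 81) = 88
B (Bob): min(97, 13, 88) = 13
G (Alice): max(96, 71, 50) = 96
H (Alice): max(63, 19, 41) = 63
I (Alice): max(14, 38, 87) = 87
F (Bob): min(96, 63, 87) = 63
K (Alice): max(25, 22, 13) = 25
J (Bob): min(25, 10, 45) = 10
Root (Alice): max(13, 63, 10) = 63
Alice picks the child with the highest value: F (value 63).

F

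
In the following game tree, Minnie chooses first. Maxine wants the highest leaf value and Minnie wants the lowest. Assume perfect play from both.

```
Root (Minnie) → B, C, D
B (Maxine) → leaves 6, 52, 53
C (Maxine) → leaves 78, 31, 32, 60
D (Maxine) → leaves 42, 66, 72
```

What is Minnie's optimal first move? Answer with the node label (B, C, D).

B

B (Maxine): max(6, 52, 53) = 53
C (Maxine): max(78, 31, 32, 60) = 78
D (Maxine): max(42, 66, 72) = 72
Root (Minnie): min(53, 78, 72) = 53
Minnie picks the child with the lowest value: B (value 53).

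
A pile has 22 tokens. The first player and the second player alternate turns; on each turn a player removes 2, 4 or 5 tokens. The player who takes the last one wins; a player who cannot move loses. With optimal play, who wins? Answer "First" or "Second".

Second

Mark each pile size as W (mover wins) or L (mover loses):
i:   0  1  2  3  4  5  6  7  8  9 10 11 12 13 14 15 16 17 18 19 20 21 22
     L  L  W  W  W  W  W  L  L  W  W  W  W  W  L  L  W  W  W  W  W  L  L
Position 22 is L, so the second player wins.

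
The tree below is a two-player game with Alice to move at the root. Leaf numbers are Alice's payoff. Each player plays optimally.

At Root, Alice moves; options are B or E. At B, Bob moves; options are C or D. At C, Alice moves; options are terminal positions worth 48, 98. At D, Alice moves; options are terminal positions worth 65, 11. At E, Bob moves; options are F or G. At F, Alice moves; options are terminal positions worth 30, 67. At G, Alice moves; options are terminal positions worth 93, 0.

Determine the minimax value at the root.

C (Alice): max(48, 98) = 98
D (Alice): max(65, 11) = 65
B (Bob): min(98, 65) = 65
F (Alice): max(30, 67) = 67
G (Alice): max(93, 0) = 93
E (Bob): min(67, 93) = 67
Root (Alice): max(65, 67) = 67

67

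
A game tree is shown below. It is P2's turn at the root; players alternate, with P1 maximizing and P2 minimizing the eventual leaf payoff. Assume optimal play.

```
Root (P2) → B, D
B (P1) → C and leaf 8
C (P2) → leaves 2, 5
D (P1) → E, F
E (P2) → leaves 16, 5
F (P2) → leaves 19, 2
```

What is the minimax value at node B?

8

C: min(2, 5) = 2
B: max(2, 8) = 8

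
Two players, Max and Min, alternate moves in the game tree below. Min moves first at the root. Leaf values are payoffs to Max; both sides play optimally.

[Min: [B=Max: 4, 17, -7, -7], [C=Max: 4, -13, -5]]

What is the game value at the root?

B (Max): max(4, 17, -7, -7) = 17
C (Max): max(4, -13, -5) = 4
Root (Min): min(17, 4) = 4

4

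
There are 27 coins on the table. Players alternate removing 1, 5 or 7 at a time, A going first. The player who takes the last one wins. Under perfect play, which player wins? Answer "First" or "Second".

Compute winning (W) and losing (L) positions by backward induction:
i:   0  1  2  3  4  5  6  7  8  9 10 11 12 13 14 15 16 17 18 19 20 21 22 23 24 25 26 27
     L  W  L  W  L  W  L  W  L  W  L  W  L  W  L  W  L  W  L  W  L  W  L  W  L  W  L  W
Position 27 is W, so the first player wins.

First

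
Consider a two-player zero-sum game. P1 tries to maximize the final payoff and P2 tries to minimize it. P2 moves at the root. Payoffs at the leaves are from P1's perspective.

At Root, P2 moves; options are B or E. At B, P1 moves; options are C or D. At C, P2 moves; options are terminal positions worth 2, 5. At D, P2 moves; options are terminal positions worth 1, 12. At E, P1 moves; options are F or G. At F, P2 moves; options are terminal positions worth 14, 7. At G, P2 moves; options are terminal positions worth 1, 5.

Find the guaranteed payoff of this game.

2

C (P2): min(2, 5) = 2
D (P2): min(1, 12) = 1
B (P1): max(2, 1) = 2
F (P2): min(14, 7) = 7
G (P2): min(1, 5) = 1
E (P1): max(7, 1) = 7
Root (P2): min(2, 7) = 2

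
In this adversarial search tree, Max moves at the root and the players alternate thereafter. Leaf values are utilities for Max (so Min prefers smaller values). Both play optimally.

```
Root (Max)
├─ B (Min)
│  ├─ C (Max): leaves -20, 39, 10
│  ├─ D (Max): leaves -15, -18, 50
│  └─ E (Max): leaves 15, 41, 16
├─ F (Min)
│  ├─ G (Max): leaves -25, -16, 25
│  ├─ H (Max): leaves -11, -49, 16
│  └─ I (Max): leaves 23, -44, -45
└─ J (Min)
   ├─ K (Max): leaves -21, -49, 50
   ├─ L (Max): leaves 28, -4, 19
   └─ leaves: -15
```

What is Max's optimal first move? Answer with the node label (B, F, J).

B

C (Max): max(-20, 39, 10) = 39
D (Max): max(-15, -18, 50) = 50
E (Max): max(15, 41, 16) = 41
B (Min): min(39, 50, 41) = 39
G (Max): max(-25, -16, 25) = 25
H (Max): max(-11, -49, 16) = 16
I (Max): max(23, -44, -45) = 23
F (Min): min(25, 16, 23) = 16
K (Max): max(-21, -49, 50) = 50
L (Max): max(28, -4, 19) = 28
J (Min): min(50, 28, -15) = -15
Root (Max): max(39, 16, -15) = 39
Max picks the child with the highest value: B (value 39).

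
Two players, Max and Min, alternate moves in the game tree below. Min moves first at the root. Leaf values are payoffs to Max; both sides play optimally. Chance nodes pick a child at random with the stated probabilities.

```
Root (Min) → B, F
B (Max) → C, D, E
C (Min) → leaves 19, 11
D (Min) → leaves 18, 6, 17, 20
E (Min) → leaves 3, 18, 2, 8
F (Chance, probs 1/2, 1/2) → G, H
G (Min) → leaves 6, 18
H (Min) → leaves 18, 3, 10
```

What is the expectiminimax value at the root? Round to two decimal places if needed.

4.5

C (Min): min(19, 11) = 11
D (Min): min(18, 6, 17, 20) = 6
E (Min): min(3, 18, 2, 8) = 2
B (Max): max(11, 6, 2) = 11
G (Min): min(6, 18) = 6
H (Min): min(18, 3, 10) = 3
F (Chance): 1/2·6 + 1/2·3 = 4.5
Root (Min): min(11, 4.5) = 4.5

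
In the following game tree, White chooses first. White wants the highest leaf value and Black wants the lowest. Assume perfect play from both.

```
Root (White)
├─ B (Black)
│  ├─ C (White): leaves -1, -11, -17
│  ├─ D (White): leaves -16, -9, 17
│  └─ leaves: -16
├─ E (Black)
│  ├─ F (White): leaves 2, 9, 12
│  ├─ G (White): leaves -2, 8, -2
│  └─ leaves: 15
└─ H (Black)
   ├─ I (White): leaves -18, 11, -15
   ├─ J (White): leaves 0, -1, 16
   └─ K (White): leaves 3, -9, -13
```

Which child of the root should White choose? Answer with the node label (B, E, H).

C (White): max(-1, -11, -17) = -1
D (White): max(-16, -9, 17) = 17
B (Black): min(-1, 17, -16) = -16
F (White): max(2, 9, 12) = 12
G (White): max(-2, 8, -2) = 8
E (Black): min(12, 8, 15) = 8
I (White): max(-18, 11, -15) = 11
J (White): max(0, -1, 16) = 16
K (White): max(3, -9, -13) = 3
H (Black): min(11, 16, 3) = 3
Root (White): max(-16, 8, 3) = 8
White picks the child with the highest value: E (value 8).

E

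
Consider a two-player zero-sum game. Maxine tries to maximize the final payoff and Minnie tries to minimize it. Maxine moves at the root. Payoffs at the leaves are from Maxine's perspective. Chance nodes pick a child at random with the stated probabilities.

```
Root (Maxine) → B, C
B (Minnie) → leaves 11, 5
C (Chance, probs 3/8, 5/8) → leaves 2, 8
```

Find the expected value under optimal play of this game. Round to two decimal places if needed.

5.75

B (Minnie): min(11, 5) = 5
C (Chance): 3/8·2 + 5/8·8 = 5.75
Root (Maxine): max(5, 5.75) = 5.75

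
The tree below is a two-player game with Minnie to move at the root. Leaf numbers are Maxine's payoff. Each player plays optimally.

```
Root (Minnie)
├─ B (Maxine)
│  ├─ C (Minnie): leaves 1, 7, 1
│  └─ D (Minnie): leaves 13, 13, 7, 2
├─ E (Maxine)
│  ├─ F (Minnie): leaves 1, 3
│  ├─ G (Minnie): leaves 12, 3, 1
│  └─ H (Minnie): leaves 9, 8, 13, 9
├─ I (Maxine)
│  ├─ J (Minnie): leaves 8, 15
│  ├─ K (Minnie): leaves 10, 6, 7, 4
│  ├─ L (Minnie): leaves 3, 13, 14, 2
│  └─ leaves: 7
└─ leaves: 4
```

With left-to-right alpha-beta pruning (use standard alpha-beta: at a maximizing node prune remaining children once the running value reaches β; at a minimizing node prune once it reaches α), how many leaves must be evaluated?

C [α=-∞,β=+∞]: v=1
D [α=1,β=+∞]: v=2
B [α=-∞,β=+∞]: v=2
F [α=-∞,β=2]: v=1
G [α=1,β=2]: v=1
H [α=1,β=2]: v=8
E [α=-∞,β=2]: v=8
J [α=-∞,β=2]: v=8
I [α=-∞,β=2]: v=8 after child 1 ≥ β → β-cutoff, skip 3
Root [α=-∞,β=+∞]: v=2
Leaves evaluated: 19 of 28.

19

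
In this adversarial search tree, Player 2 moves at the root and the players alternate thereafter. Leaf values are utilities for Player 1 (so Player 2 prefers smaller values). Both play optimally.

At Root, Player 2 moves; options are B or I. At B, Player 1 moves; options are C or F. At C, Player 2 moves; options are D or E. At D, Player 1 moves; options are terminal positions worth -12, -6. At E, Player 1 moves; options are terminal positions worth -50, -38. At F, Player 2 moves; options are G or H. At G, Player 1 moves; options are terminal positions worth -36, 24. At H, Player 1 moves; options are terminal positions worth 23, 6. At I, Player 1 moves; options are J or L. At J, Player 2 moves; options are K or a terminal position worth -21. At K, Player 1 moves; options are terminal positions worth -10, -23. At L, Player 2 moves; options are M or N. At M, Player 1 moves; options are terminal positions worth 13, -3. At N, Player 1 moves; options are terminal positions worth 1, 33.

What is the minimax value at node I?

K: max(-10, -23) = -10
J: min(-10, -21) = -21
M: max(13, -3) = 13
N: max(1, 33) = 33
L: min(13, 33) = 13
I: max(-21, 13) = 13

13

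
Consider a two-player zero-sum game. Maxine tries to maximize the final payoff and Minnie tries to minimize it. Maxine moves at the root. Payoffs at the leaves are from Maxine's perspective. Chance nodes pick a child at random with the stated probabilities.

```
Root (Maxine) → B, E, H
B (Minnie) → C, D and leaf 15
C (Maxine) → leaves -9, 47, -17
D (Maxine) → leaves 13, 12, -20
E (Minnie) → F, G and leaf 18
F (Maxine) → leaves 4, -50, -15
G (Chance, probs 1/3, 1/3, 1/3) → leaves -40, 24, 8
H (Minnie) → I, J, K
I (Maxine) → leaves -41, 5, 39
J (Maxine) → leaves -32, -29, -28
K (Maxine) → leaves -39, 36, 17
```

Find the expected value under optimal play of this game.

C (Maxine): max(-9, 47, -17) = 47
D (Maxine): max(13, 12, -20) = 13
B (Minnie): min(47, 13, 15) = 13
F (Maxine): max(4, -50, -15) = 4
G (Chance): 1/3·-40 + 1/3·24 + 1/3·8 = -2.67
E (Minnie): min(4, -2.67, 18) = -2.67
I (Maxine): max(-41, 5, 39) = 39
J (Maxine): max(-32, -29, -28) = -28
K (Maxine): max(-39, 36, 17) = 36
H (Minnie): min(39, -28, 36) = -28
Root (Maxine): max(13, -2.67, -28) = 13

13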